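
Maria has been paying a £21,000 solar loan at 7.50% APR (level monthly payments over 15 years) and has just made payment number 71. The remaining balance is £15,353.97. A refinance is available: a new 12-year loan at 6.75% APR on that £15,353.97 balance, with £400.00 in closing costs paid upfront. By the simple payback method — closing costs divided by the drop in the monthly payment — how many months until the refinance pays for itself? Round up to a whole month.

Current payment = 21,000 × 7.5%/12 / (1 − (1+0.0062500)^−180) = £194.67.
Refinanced payment = 15,353.97 × 0.0056250 / (1 − (1+0.0056250)^−144) = £155.86.
Monthly savings = £194.67 − £155.86 = £38.81.
Break-even = £400.00 / £38.81 = 10.31 → 11 months.

11 months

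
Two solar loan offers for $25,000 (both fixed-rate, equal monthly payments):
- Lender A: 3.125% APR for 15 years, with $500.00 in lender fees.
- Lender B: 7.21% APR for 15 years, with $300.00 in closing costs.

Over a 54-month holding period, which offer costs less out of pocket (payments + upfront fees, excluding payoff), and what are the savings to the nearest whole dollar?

Lender A by $2,689

Lender A: at 3.125% the monthly rate is 0.0026042, so the payment is 25,000 × 0.0026042 / (1 − 1.0026042^−180) = $174.15.
Lender B: monthly rate = 7.21%/12 = 0.0060083; payment = 25,000 × 0.0060083 / (1 − (1+0.0060083)^−180) = $227.65.
Over 54 months: Lender A costs 54 × $174.15 + $500.00 = $9,904.10; Lender B costs 54 × $227.65 + $300.00 = $12,593.10.
Lender A is cheaper by $12,593.10 − $9,904.10 = $2,689.00.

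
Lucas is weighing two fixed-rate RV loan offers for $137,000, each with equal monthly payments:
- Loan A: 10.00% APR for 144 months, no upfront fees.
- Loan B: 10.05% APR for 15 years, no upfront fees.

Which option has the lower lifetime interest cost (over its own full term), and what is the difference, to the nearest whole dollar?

Loan A: at 10.00% the monthly rate is 0.0083333, so the payment is 137,000 × 0.0083333 / (1 − 1.0083333^−144) = $1,637.26.
Total interest on Loan A = 144 × $1,637.26 − $137,000 = $98,765.44.
Loan B: at 10.05% the monthly rate is 0.0083750, so the payment is 137,000 × 0.0083750 / (1 − 1.0083750^−180) = $1,476.40.
Total interest on Loan B = 180 × $1,476.40 − $137,000 = $128,752.00.
Loan A is lower by $29,986.56.

Loan A by $29,987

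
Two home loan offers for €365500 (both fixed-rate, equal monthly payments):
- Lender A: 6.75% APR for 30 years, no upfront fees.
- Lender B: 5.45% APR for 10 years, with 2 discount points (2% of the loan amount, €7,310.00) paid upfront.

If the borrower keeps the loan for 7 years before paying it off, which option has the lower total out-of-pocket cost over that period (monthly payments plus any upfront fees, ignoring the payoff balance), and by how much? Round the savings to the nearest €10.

Lender A: at 6.75% the monthly rate is 0.0056250, so the payment is 365,500 × 0.0056250 / (1 − 1.0056250^−360) = €2,370.63.
Lender B: monthly rate = 5.45%/12 = 0.0045417; payment = 365,500 × 0.0045417 / (1 − (1+0.0045417)^−120) = €3,957.59.
Over 84 months: Lender A costs 84 × €2,370.63 = €199,132.92; Lender B costs 84 × €3,957.59 + €7,310.00 = €339,747.56.
Lender A is cheaper by €339,747.56 − €199,132.92 = €140,614.64.

Lender A by €140,610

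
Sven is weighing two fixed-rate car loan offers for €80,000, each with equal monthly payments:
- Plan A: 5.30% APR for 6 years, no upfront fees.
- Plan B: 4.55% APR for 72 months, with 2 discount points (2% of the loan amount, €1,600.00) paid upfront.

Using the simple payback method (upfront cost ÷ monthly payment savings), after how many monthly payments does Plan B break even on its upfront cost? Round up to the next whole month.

58 months

Plan A: at 5.30% the monthly rate is 0.0044167, so the payment is 80,000 × 0.0044167 / (1 − 1.0044167^−72) = €1,299.56.
Plan B: monthly rate = 4.55%/12 = 0.0037917; payment = 80,000 × 0.0037917 / (1 − (1+0.0037917)^−72) = €1,271.76.
Monthly savings = €1,299.56 − €1,271.76 = €27.80.
Break-even = €1,600.00 / €27.80 = 57.55 → 58 months.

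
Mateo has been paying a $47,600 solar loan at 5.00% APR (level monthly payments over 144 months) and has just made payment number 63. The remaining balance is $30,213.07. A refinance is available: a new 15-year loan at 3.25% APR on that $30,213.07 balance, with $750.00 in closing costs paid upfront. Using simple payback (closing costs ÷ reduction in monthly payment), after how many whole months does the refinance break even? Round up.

Current payment = 47,600 × 5%/12 / (1 − (1+0.0041667)^−144) = $440.25.
Refinanced payment = 30,213.07 × 0.0027083 / (1 − (1+0.0027083)^−180) = $212.30.
Monthly savings = $440.25 − $212.30 = $227.95.
Break-even = $750.00 / $227.95 = 3.29 → 4 months.

4 months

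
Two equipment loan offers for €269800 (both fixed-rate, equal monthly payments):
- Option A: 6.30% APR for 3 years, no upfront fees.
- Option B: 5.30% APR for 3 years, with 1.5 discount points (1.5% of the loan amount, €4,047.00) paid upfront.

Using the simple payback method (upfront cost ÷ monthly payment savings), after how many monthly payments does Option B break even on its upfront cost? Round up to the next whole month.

34 months

Option A: monthly rate = 6.3%/12 = 0.0052500; payment = 269,800 × 0.0052500 / (1 − (1+0.0052500)^−36) = €8,244.56.
Option B: monthly rate = 5.3%/12 = 0.0044167; payment = 269,800 × 0.0044167 / (1 − (1+0.0044167)^−36) = €8,122.54.
Monthly savings = €8,244.56 − €8,122.54 = €122.02.
Break-even = €4,047.00 / €122.02 = 33.17 → 34 months.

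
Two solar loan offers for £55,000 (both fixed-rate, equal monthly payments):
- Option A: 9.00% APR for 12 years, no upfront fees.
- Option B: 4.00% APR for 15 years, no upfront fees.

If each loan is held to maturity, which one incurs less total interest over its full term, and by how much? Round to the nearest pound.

Option B by £16,903

Option A: monthly rate = 9%/12 = 0.0075000; payment = 55,000 × 0.0075000 / (1 − (1+0.0075000)^−144) = £625.92.
Total interest on Option A = 144 × £625.92 − £55,000 = £35,132.48.
Option B: monthly rate = 4%/12 = 0.0033333; payment = 55,000 × 0.0033333 / (1 − (1+0.0033333)^−180) = £406.83.
Total interest on Option B = 180 × £406.83 − £55,000 = £18,229.40.
Option B is lower by £16,903.08.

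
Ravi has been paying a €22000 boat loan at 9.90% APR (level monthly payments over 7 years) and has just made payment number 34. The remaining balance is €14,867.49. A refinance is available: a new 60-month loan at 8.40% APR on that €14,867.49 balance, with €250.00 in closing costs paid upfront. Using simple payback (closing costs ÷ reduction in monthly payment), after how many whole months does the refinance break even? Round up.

5 months

Current payment = 22,000 × 9.9%/12 / (1 − (1+0.0082500)^−84) = €364.09.
Refinanced payment = 14,867.49 × 0.0070000 / (1 − (1+0.0070000)^−60) = €304.31.
Monthly savings = €364.09 − €304.31 = €59.78.
Break-even = €250.00 / €59.78 = 4.18 → 5 months.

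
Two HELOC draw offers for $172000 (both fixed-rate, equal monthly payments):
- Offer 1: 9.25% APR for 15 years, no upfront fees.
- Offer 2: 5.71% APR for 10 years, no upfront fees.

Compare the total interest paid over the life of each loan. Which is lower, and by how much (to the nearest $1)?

Offer 2 by $92,486

Offer 1: at 9.25% the monthly rate is 0.0077083, so the payment is 172,000 × 0.0077083 / (1 − 1.0077083^−180) = $1,770.21.
Total interest on Offer 1 = 180 × $1,770.21 − $172,000 = $146,637.80.
Offer 2: monthly rate = 5.71%/12 = 0.0047583; payment = 172,000 × 0.0047583 / (1 − (1+0.0047583)^−120) = $1,884.60.
Total interest on Offer 2 = 120 × $1,884.60 − $172,000 = $54,152.00.
Offer 2 is lower by $92,485.80.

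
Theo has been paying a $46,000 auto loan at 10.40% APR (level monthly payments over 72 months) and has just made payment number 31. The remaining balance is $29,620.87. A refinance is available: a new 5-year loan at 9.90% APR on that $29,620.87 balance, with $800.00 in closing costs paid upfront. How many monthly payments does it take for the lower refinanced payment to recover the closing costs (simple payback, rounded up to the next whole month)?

Current payment = 46,000 × 10.4%/12 / (1 − (1+0.0086667)^−72) = $861.50.
Refinanced payment = 29,620.87 × 0.0082500 / (1 − (1+0.0082500)^−60) = $627.90.
Monthly savings = $861.50 − $627.90 = $233.60.
Break-even = $800.00 / $233.60 = 3.42 → 4 months.

4 months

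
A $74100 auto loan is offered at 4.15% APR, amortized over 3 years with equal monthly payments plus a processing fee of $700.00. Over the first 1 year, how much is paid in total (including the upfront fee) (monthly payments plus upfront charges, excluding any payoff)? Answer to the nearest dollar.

At 4.15% the monthly rate is 0.0034583, so the payment is 74,100 × 0.0034583 / (1 − 1.0034583^−36) = $2,192.68.
Total outlay = 12 × $2,192.68 + $700.00 = $27,012.16.

$27,012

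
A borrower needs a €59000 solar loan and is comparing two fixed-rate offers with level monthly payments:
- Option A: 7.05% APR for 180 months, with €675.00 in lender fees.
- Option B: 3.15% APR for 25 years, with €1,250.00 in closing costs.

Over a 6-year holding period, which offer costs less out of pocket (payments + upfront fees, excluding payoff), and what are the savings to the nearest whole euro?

Option B by €17,249

Option A: monthly rate = 7.05%/12 = 0.0058750; payment = 59,000 × 0.0058750 / (1 − (1+0.0058750)^−180) = €531.96.
Option B: monthly rate = 3.15%/12 = 0.0026250; payment = 59,000 × 0.0026250 / (1 − (1+0.0026250)^−300) = €284.41.
Over 72 months: Option A costs 72 × €531.96 + €675.00 = €38,976.12; Option B costs 72 × €284.41 + €1,250.00 = €21,727.52.
Option B is cheaper by €38,976.12 − €21,727.52 = €17,248.60.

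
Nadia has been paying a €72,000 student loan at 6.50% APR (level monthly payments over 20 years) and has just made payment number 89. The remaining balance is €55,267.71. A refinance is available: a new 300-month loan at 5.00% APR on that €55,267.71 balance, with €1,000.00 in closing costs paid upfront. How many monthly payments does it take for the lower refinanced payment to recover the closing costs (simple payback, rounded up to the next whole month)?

Current payment = 72,000 × 6.5%/12 / (1 − (1+0.0054167)^−240) = €536.81.
Refinanced payment = 55,267.71 × 0.0041667 / (1 − (1+0.0041667)^−300) = €323.09.
Monthly savings = €536.81 − €323.09 = €213.72.
Break-even = €1,000.00 / €213.72 = 4.68 → 5 months.

5 months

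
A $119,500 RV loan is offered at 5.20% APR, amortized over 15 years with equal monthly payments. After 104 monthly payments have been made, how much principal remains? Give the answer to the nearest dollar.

With monthly rate i = 5.2%/12 = 0.0043333, the balance after k of n payments is P · [(1+i)^n − (1+i)^k] / [(1+i)^n − 1].
(1+0.0043333)^180 = 2.17779929 and (1+0.0043333)^104 = 1.56783084, so the balance is 119,500 × (2.17779929 − 1.56783084) / (2.17779929 − 1) = $61,887.65.

$61,888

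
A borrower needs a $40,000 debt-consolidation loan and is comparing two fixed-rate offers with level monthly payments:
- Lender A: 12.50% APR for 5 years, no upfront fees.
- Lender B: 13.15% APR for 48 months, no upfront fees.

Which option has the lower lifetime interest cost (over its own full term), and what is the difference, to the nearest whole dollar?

Lender A: monthly rate = 12.5%/12 = 0.0104167; payment = 40,000 × 0.0104167 / (1 − (1+0.0104167)^−60) = $899.92.
Total interest on Lender A = 60 × $899.92 − $40,000 = $13,995.20.
Lender B: at 13.15% the monthly rate is 0.0109583, so the payment is 40,000 × 0.0109583 / (1 − 1.0109583^−48) = $1,076.08.
Total interest on Lender B = 48 × $1,076.08 − $40,000 = $11,651.84.
Lender B is lower by $2,343.36.

Lender B by $2,343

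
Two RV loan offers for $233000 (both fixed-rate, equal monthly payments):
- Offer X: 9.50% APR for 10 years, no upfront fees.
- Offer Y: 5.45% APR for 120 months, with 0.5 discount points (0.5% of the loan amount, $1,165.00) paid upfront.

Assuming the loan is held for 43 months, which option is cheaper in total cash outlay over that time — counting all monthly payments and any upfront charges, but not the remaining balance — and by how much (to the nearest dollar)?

Offer X: at 9.50% the monthly rate is 0.0079167, so the payment is 233,000 × 0.0079167 / (1 − 1.0079167^−120) = $3,014.96.
Offer Y: at 5.45% the monthly rate is 0.0045417, so the payment is 233,000 × 0.0045417 / (1 − 1.0045417^−120) = $2,522.89.
Over 43 months: Offer X costs 43 × $3,014.96 = $129,643.28; Offer Y costs 43 × $2,522.89 + $1,165.00 = $109,649.27.
Offer Y is cheaper by $129,643.28 − $109,649.27 = $19,994.01.

Offer Y by $19,994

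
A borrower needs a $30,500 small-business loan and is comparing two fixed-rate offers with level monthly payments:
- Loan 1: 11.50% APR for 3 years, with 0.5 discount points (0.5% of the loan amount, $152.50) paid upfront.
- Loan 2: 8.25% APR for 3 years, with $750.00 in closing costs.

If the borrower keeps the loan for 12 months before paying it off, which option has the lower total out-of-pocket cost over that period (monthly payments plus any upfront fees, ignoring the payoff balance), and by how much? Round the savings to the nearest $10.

Loan 1: monthly rate = 11.5%/12 = 0.0095833; payment = 30,500 × 0.0095833 / (1 − (1+0.0095833)^−36) = $1,005.77.
Loan 2: monthly rate = 8.25%/12 = 0.0068750; payment = 30,500 × 0.0068750 / (1 − (1+0.0068750)^−36) = $959.28.
Over 12 months: Loan 1 costs 12 × $1,005.77 + $152.50 = $12,221.74; Loan 2 costs 12 × $959.28 + $750.00 = $12,261.36.
Loan 1 is cheaper by $12,261.36 − $12,221.74 = $39.62.

Loan 1 by $40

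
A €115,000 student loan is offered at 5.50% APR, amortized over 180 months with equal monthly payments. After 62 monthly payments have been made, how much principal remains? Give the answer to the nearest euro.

With monthly rate i = 5.5%/12 = 0.0045833, the balance after k of n payments is P · [(1+i)^n − (1+i)^k] / [(1+i)^n − 1].
(1+0.0045833)^180 = 2.27758377 and (1+0.0045833)^62 = 1.32779203, so the balance is 115,000 × (2.27758377 − 1.32779203) / (2.27758377 − 1) = €85,494.24.

€85,494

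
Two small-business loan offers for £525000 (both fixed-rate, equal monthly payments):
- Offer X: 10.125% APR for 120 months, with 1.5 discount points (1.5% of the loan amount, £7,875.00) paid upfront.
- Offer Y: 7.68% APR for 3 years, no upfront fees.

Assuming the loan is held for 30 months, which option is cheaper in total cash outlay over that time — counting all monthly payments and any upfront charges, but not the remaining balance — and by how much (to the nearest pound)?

Offer X: monthly rate = 10.125%/12 = 0.0084375; payment = 525,000 × 0.0084375 / (1 − (1+0.0084375)^−120) = £6,974.30.
Offer Y: monthly rate = 7.68%/12 = 0.0064000; payment = 525,000 × 0.0064000 / (1 − (1+0.0064000)^−36) = £16,374.20.
Over 30 months: Offer X costs 30 × £6,974.30 + £7,875.00 = £217,104.00; Offer Y costs 30 × £16,374.20 = £491,226.00.
Offer X is cheaper by £491,226.00 − £217,104.00 = £274,122.00.

Offer X by £274,122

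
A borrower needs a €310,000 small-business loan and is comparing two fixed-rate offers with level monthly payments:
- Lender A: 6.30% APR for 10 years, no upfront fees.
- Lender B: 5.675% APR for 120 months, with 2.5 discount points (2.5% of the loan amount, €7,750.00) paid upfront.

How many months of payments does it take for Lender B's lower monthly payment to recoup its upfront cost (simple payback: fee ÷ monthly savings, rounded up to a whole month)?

80 months

Lender A: monthly rate = 6.3%/12 = 0.0052500; payment = 310,000 × 0.0052500 / (1 − (1+0.0052500)^−120) = €3,488.52.
Lender B: at 5.675% the monthly rate is 0.0047292, so the payment is 310,000 × 0.0047292 / (1 − 1.0047292^−120) = €3,391.26.
Monthly savings = €3,488.52 − €3,391.26 = €97.26.
Break-even = €7,750.00 / €97.26 = 79.68 → 80 months.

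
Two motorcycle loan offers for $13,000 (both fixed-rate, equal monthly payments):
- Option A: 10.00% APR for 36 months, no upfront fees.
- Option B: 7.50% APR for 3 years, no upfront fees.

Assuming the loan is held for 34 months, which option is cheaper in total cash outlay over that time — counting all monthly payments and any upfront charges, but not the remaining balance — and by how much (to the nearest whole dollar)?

Option A: at 10.00% the monthly rate is 0.0083333, so the payment is 13,000 × 0.0083333 / (1 − 1.0083333^−36) = $419.47.
Option B: monthly rate = 7.5%/12 = 0.0062500; payment = 13,000 × 0.0062500 / (1 − (1+0.0062500)^−36) = $404.38.
Over 34 months: Option A costs 34 × $419.47 = $14,261.98; Option B costs 34 × $404.38 = $13,748.92.
Option B is cheaper by $14,261.98 − $13,748.92 = $513.06.

Option B by $513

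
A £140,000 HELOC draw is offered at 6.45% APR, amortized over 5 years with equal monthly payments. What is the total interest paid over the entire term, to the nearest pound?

At 6.45% the monthly rate is 0.0053750, so the payment is 140,000 × 0.0053750 / (1 − 1.0053750^−60) = £2,735.98.
Total paid = 60 × £2,735.98 = £164,158.80; interest = £164,158.80 − £140,000 = £24,158.80.

£24,159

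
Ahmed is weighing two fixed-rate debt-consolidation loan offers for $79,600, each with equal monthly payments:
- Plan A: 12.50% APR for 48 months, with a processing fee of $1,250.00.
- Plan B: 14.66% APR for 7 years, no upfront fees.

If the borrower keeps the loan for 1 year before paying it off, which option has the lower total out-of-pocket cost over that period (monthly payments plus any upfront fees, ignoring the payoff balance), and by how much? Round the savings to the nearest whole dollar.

Plan B by $8,389

Plan A: monthly rate = 12.5%/12 = 0.0104167; payment = 79,600 × 0.0104167 / (1 − (1+0.0104167)^−48) = $2,115.77.
Plan B: at 14.66% the monthly rate is 0.0122167, so the payment is 79,600 × 0.0122167 / (1 − 1.0122167^−84) = $1,520.88.
Over 12 months: Plan A costs 12 × $2,115.77 + $1,250.00 = $26,639.24; Plan B costs 12 × $1,520.88 = $18,250.56.
Plan B is cheaper by $26,639.24 − $18,250.56 = $8,388.68.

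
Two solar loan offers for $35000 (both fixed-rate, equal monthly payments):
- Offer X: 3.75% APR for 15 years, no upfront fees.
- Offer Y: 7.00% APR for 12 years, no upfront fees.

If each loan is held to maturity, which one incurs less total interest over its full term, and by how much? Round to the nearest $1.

Offer X: at 3.75% the monthly rate is 0.0031250, so the payment is 35,000 × 0.0031250 / (1 − 1.0031250^−180) = $254.53.
Total interest on Offer X = 180 × $254.53 − $35,000 = $10,815.40.
Offer Y: at 7.00% the monthly rate is 0.0058333, so the payment is 35,000 × 0.0058333 / (1 − 1.0058333^−144) = $359.93.
Total interest on Offer Y = 144 × $359.93 − $35,000 = $16,829.92.
Offer X is lower by $6,014.52.

Offer X by $6,015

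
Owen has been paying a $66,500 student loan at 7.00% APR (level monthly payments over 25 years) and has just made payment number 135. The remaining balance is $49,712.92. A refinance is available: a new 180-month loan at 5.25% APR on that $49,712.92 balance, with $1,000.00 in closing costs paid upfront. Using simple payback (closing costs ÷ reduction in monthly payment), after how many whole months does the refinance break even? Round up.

Current payment = 66,500 × 7%/12 / (1 − (1+0.0058333)^−300) = $470.01.
Refinanced payment = 49,712.92 × 0.0043750 / (1 − (1+0.0043750)^−180) = $399.63.
Monthly savings = $470.01 − $399.63 = $70.38.
Break-even = $1,000.00 / $70.38 = 14.21 → 15 months.

15 months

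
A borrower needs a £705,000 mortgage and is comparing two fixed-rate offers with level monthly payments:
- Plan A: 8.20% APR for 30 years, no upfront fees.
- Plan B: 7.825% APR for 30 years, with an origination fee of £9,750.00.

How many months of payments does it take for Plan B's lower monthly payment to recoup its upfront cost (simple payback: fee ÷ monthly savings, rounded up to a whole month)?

Plan A: monthly rate = 8.2%/12 = 0.0068333; payment = 705,000 × 0.0068333 / (1 − (1+0.0068333)^−360) = £5,271.67.
Plan B: monthly rate = 7.825%/12 = 0.0065208; payment = 705,000 × 0.0065208 / (1 − (1+0.0065208)^−360) = £5,087.29.
Monthly savings = £5,271.67 − £5,087.29 = £184.38.
Break-even = £9,750.00 / £184.38 = 52.88 → 53 months.

53 months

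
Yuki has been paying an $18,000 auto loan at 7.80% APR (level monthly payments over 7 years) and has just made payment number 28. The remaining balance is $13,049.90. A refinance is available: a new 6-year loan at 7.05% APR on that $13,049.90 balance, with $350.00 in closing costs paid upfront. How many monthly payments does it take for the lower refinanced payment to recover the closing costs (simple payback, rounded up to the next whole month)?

Current payment = 18,000 × 7.8%/12 / (1 − (1+0.0065000)^−84) = $278.76.
Refinanced payment = 13,049.90 × 0.0058750 / (1 − (1+0.0058750)^−72) = $222.80.
Monthly savings = $278.76 − $222.80 = $55.96.
Break-even = $350.00 / $55.96 = 6.25 → 7 months.

7 months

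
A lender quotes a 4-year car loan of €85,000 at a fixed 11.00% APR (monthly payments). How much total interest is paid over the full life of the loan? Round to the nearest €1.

Monthly rate = 11%/12 = 0.0091667; payment = 85,000 × 0.0091667 / (1 − (1+0.0091667)^−48) = €2,196.87.
Total paid = 48 × €2,196.87 = €105,449.76; interest = €105,449.76 − €85,000 = €20,449.76.

€20,450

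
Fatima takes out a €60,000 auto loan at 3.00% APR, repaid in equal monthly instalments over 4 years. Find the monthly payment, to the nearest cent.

€1,328.06

Monthly rate = 3%/12 = 0.0025000; payment = 60,000 × 0.0025000 / (1 − (1+0.0025000)^−48) = €1,328.06.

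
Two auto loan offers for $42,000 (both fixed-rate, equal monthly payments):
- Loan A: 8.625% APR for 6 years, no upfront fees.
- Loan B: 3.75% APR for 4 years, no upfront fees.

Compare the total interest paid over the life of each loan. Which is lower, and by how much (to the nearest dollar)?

Loan B by $8,654

Loan A: at 8.625% the monthly rate is 0.0071875, so the payment is 42,000 × 0.0071875 / (1 − 1.0071875^−72) = $749.28.
Total interest on Loan A = 72 × $749.28 − $42,000 = $11,948.16.
Loan B: at 3.75% the monthly rate is 0.0031250, so the payment is 42,000 × 0.0031250 / (1 − 1.0031250^−48) = $943.63.
Total interest on Loan B = 48 × $943.63 − $42,000 = $3,294.24.
Loan B is lower by $8,653.92.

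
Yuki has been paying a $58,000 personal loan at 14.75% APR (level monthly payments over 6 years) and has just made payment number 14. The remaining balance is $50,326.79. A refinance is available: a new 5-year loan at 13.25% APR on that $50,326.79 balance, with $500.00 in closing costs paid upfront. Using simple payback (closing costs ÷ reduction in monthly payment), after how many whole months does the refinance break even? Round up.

8 months

Current payment = 58,000 × 14.75%/12 / (1 − (1+0.0122917)^−72) = $1,218.55.
Refinanced payment = 50,326.79 × 0.0110417 / (1 − (1+0.0110417)^−60) = $1,151.54.
Monthly savings = $1,218.55 − $1,151.54 = $67.01.
Break-even = $500.00 / $67.01 = 7.46 → 8 months.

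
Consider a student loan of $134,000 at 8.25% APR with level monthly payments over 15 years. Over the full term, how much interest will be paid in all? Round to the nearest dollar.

Monthly rate = 8.25%/12 = 0.0068750; payment = 134,000 × 0.0068750 / (1 − (1+0.0068750)^−180) = $1,299.99.
Total paid = 180 × $1,299.99 = $233,998.20; interest = $233,998.20 − $134,000 = $99,998.20.

$99,998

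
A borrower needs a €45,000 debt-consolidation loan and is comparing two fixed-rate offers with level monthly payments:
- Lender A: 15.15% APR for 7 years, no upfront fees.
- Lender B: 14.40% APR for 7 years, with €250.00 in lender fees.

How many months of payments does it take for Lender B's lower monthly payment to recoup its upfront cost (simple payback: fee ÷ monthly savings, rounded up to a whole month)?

14 months

Lender A: monthly rate = 15.15%/12 = 0.0126250; payment = 45,000 × 0.0126250 / (1 − (1+0.0126250)^−84) = €872.15.
Lender B: at 14.40% the monthly rate is 0.0120000, so the payment is 45,000 × 0.0120000 / (1 − 1.0120000^−84) = €853.28.
Monthly savings = €872.15 − €853.28 = €18.87.
Break-even = €250.00 / €18.87 = 13.25 → 14 months.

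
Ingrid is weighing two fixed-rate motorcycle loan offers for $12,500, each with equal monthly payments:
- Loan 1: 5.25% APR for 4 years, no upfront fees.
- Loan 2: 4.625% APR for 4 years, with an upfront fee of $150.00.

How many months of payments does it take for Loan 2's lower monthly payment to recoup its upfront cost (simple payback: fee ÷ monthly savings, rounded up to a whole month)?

43 months

Loan 1: at 5.25% the monthly rate is 0.0043750, so the payment is 12,500 × 0.0043750 / (1 − 1.0043750^−48) = $289.28.
Loan 2: monthly rate = 4.625%/12 = 0.0038542; payment = 12,500 × 0.0038542 / (1 − (1+0.0038542)^−48) = $285.75.
Monthly savings = $289.28 − $285.75 = $3.53.
Break-even = $150.00 / $3.53 = 42.49 → 43 months.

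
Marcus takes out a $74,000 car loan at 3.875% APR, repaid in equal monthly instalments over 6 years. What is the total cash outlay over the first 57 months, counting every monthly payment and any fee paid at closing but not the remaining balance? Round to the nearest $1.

$65,751

Monthly rate = 3.875%/12 = 0.0032292; payment = 74,000 × 0.0032292 / (1 − (1+0.0032292)^−72) = $1,153.53.
Total outlay = 57 × $1,153.53 = $65,751.21.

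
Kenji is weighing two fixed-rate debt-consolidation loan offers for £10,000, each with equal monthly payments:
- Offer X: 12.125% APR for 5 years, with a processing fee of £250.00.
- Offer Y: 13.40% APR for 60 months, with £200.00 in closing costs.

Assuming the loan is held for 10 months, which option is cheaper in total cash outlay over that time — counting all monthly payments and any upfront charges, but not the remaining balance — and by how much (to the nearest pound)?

Offer X by £15

Offer X: at 12.125% the monthly rate is 0.0101042, so the payment is 10,000 × 0.0101042 / (1 − 1.0101042^−60) = £223.08.
Offer Y: monthly rate = 13.4%/12 = 0.0111667; payment = 10,000 × 0.0111667 / (1 − (1+0.0111667)^−60) = £229.58.
Over 10 months: Offer X costs 10 × £223.08 + £250.00 = £2,480.80; Offer Y costs 10 × £229.58 + £200.00 = £2,495.80.
Offer X is cheaper by £2,495.80 − £2,480.80 = £15.00.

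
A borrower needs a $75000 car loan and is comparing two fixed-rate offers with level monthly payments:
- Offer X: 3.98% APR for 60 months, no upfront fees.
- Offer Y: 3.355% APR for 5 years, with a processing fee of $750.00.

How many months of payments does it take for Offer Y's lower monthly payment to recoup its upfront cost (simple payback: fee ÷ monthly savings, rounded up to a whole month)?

Offer X: monthly rate = 3.98%/12 = 0.0033167; payment = 75,000 × 0.0033167 / (1 − (1+0.0033167)^−60) = $1,380.56.
Offer Y: monthly rate = 3.355%/12 = 0.0027958; payment = 75,000 × 0.0027958 / (1 − (1+0.0027958)^−60) = $1,359.52.
Monthly savings = $1,380.56 − $1,359.52 = $21.04.
Break-even = $750.00 / $21.04 = 35.65 → 36 months.

36 months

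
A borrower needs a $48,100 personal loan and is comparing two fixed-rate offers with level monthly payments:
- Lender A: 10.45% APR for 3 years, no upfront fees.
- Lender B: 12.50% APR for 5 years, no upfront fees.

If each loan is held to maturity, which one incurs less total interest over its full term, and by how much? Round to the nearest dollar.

Lender A: at 10.45% the monthly rate is 0.0087083, so the payment is 48,100 × 0.0087083 / (1 − 1.0087083^−36) = $1,562.23.
Total interest on Lender A = 36 × $1,562.23 − $48,100 = $8,140.28.
Lender B: monthly rate = 12.5%/12 = 0.0104167; payment = 48,100 × 0.0104167 / (1 − (1+0.0104167)^−60) = $1,082.15.
Total interest on Lender B = 60 × $1,082.15 − $48,100 = $16,829.00.
Lender A is lower by $8,688.72.

Lender A by $8,689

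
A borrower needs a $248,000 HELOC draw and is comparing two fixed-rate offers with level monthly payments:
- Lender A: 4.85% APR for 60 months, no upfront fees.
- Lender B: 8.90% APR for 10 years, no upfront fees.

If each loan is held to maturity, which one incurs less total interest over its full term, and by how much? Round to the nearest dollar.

Lender A by $95,596

Lender A: monthly rate = 4.85%/12 = 0.0040417; payment = 248,000 × 0.0040417 / (1 − (1+0.0040417)^−60) = $4,663.04.
Total interest on Lender A = 60 × $4,663.04 − $248,000 = $31,782.40.
Lender B: at 8.90% the monthly rate is 0.0074167, so the payment is 248,000 × 0.0074167 / (1 − 1.0074167^−120) = $3,128.15.
Total interest on Lender B = 120 × $3,128.15 − $248,000 = $127,378.00.
Lender A is lower by $95,595.60.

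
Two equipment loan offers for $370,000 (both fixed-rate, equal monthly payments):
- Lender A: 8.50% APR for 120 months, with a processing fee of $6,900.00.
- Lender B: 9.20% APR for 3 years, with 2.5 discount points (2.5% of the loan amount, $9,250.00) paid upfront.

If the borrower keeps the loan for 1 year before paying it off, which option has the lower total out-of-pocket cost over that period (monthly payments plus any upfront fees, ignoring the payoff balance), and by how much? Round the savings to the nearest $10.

Lender A by $88,900

Lender A: monthly rate = 8.5%/12 = 0.0070833; payment = 370,000 × 0.0070833 / (1 − (1+0.0070833)^−120) = $4,587.47.
Lender B: at 9.20% the monthly rate is 0.0076667, so the payment is 370,000 × 0.0076667 / (1 − 1.0076667^−36) = $11,800.37.
Over 12 months: Lender A costs 12 × $4,587.47 + $6,900.00 = $61,949.64; Lender B costs 12 × $11,800.37 + $9,250.00 = $150,854.44.
Lender A is cheaper by $150,854.44 − $61,949.64 = $88,904.80.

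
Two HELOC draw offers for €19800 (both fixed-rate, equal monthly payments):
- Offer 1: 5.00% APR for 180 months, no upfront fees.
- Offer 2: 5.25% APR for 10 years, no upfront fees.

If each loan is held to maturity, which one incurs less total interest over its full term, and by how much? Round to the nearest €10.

Offer 1: monthly rate = 5%/12 = 0.0041667; payment = 19,800 × 0.0041667 / (1 − (1+0.0041667)^−180) = €156.58.
Total interest on Offer 1 = 180 × €156.58 − €19,800 = €8,384.40.
Offer 2: at 5.25% the monthly rate is 0.0043750, so the payment is 19,800 × 0.0043750 / (1 − 1.0043750^−120) = €212.44.
Total interest on Offer 2 = 120 × €212.44 − €19,800 = €5,692.80.
Offer 2 is lower by €2,691.60.

Offer 2 by €2,690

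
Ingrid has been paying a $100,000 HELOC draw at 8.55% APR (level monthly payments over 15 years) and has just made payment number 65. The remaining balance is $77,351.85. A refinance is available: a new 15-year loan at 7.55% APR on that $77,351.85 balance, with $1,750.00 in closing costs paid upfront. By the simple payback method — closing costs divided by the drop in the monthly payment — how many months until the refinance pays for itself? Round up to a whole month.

7 months

Current payment = 100,000 × 8.55%/12 / (1 − (1+0.0071250)^−180) = $987.67.
Refinanced payment = 77,351.85 × 0.0062917 / (1 − (1+0.0062917)^−180) = $719.26.
Monthly savings = $987.67 − $719.26 = $268.41.
Break-even = $1,750.00 / $268.41 = 6.52 → 7 months.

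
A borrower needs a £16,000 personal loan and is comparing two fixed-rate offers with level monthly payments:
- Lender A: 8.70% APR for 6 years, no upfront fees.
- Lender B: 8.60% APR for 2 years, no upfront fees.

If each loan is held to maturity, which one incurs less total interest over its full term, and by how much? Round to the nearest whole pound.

Lender A: monthly rate = 8.7%/12 = 0.0072500; payment = 16,000 × 0.0072500 / (1 − (1+0.0072500)^−72) = £286.03.
Total interest on Lender A = 72 × £286.03 − £16,000 = £4,594.16.
Lender B: at 8.60% the monthly rate is 0.0071667, so the payment is 16,000 × 0.0071667 / (1 − 1.0071667^−24) = £728.02.
Total interest on Lender B = 24 × £728.02 − £16,000 = £1,472.48.
Lender B is lower by £3,121.68.

Lender B by £3,122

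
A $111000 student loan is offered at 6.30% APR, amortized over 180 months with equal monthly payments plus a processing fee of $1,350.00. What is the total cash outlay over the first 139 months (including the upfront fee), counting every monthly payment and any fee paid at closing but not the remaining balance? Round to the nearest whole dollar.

$134,063

Monthly rate = 6.3%/12 = 0.0052500; payment = 111,000 × 0.0052500 / (1 − (1+0.0052500)^−180) = $954.77.
Total outlay = 139 × $954.77 + $1,350.00 = $134,063.03.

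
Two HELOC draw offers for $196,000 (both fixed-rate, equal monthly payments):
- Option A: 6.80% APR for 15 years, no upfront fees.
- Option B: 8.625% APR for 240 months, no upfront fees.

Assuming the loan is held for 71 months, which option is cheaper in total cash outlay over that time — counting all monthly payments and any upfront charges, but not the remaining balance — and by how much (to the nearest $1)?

Option A: at 6.80% the monthly rate is 0.0056667, so the payment is 196,000 × 0.0056667 / (1 − 1.0056667^−180) = $1,739.86.
Option B: monthly rate = 8.625%/12 = 0.0071875; payment = 196,000 × 0.0071875 / (1 − (1+0.0071875)^−240) = $1,716.47.
Over 71 months: Option A costs 71 × $1,739.86 = $123,530.06; Option B costs 71 × $1,716.47 = $121,869.37.
Option B is cheaper by $123,530.06 − $121,869.37 = $1,660.69.

Option B by $1,661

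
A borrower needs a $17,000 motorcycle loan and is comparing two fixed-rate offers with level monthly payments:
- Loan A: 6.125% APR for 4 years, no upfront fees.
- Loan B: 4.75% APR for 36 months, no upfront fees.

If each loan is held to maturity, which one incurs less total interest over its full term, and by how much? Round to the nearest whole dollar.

Loan A: monthly rate = 6.125%/12 = 0.0051042; payment = 17,000 × 0.0051042 / (1 − (1+0.0051042)^−48) = $400.22.
Total interest on Loan A = 48 × $400.22 − $17,000 = $2,210.56.
Loan B: monthly rate = 4.75%/12 = 0.0039583; payment = 17,000 × 0.0039583 / (1 − (1+0.0039583)^−36) = $507.60.
Total interest on Loan B = 36 × $507.60 − $17,000 = $1,273.60.
Loan B is lower by $936.96.

Loan B by $937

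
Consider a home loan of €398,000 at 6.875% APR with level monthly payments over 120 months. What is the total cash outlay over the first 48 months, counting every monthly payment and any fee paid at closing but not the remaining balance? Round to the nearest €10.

Monthly rate = 6.875%/12 = 0.0057292; payment = 398,000 × 0.0057292 / (1 − (1+0.0057292)^−120) = €4,595.52.
Total outlay = 48 × €4,595.52 = €220,584.96.

€220,580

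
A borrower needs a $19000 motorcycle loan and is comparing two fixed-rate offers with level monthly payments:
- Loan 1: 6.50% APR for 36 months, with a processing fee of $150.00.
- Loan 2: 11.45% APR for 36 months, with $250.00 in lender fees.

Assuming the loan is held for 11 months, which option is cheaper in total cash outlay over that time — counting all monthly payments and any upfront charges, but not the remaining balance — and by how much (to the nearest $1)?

Loan 1: monthly rate = 6.5%/12 = 0.0054167; payment = 19,000 × 0.0054167 / (1 − (1+0.0054167)^−36) = $582.33.
Loan 2: monthly rate = 11.45%/12 = 0.0095417; payment = 19,000 × 0.0095417 / (1 − (1+0.0095417)^−36) = $626.09.
Over 11 months: Loan 1 costs 11 × $582.33 + $150.00 = $6,555.63; Loan 2 costs 11 × $626.09 + $250.00 = $7,136.99.
Loan 1 is cheaper by $7,136.99 − $6,555.63 = $581.36.

Loan 1 by $581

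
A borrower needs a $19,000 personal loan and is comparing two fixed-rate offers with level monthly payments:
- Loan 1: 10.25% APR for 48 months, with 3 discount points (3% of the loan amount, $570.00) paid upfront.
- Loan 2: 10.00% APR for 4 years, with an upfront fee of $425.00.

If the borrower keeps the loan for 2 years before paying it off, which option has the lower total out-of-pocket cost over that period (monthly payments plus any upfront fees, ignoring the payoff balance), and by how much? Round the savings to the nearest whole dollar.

Loan 1: monthly rate = 10.25%/12 = 0.0085417; payment = 19,000 × 0.0085417 / (1 − (1+0.0085417)^−48) = $484.17.
Loan 2: monthly rate = 10%/12 = 0.0083333; payment = 19,000 × 0.0083333 / (1 − (1+0.0083333)^−48) = $481.89.
Over 24 months: Loan 1 costs 24 × $484.17 + $570.00 = $12,190.08; Loan 2 costs 24 × $481.89 + $425.00 = $11,990.36.
Loan 2 is cheaper by $12,190.08 − $11,990.36 = $199.72.

Loan 2 by $200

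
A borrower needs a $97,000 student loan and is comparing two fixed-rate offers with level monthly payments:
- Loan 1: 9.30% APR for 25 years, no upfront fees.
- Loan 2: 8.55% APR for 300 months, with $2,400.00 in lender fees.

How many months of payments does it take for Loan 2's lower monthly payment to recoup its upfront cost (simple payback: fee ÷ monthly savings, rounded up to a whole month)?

Loan 1: monthly rate = 9.3%/12 = 0.0077500; payment = 97,000 × 0.0077500 / (1 − (1+0.0077500)^−300) = $834.04.
Loan 2: at 8.55% the monthly rate is 0.0071250, so the payment is 97,000 × 0.0071250 / (1 − 1.0071250^−300) = $784.34.
Monthly savings = $834.04 − $784.34 = $49.70.
Break-even = $2,400.00 / $49.70 = 48.29 → 49 months.

49 months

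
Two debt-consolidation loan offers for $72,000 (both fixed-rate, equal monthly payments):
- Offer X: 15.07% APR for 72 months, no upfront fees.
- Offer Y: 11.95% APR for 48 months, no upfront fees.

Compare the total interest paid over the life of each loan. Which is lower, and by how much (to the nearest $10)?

Offer X: at 15.07% the monthly rate is 0.0125583, so the payment is 72,000 × 0.0125583 / (1 − 1.0125583^−72) = $1,525.18.
Total interest on Offer X = 72 × $1,525.18 − $72,000 = $37,812.96.
Offer Y: at 11.95% the monthly rate is 0.0099583, so the payment is 72,000 × 0.0099583 / (1 − 1.0099583^−48) = $1,894.27.
Total interest on Offer Y = 48 × $1,894.27 − $72,000 = $18,924.96.
Offer Y is lower by $18,888.00.

Offer Y by $18,890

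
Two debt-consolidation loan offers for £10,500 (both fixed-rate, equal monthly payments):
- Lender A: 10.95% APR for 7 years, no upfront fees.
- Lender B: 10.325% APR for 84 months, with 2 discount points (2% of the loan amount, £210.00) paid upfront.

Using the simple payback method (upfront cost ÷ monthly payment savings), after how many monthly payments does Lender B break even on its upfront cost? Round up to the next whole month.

62 months

Lender A: at 10.95% the monthly rate is 0.0091250, so the payment is 10,500 × 0.0091250 / (1 − 1.0091250^−84) = £179.51.
Lender B: at 10.325% the monthly rate is 0.0086042, so the payment is 10,500 × 0.0086042 / (1 − 1.0086042^−84) = £176.08.
Monthly savings = £179.51 − £176.08 = £3.43.
Break-even = £210.00 / £3.43 = 61.22 → 62 months.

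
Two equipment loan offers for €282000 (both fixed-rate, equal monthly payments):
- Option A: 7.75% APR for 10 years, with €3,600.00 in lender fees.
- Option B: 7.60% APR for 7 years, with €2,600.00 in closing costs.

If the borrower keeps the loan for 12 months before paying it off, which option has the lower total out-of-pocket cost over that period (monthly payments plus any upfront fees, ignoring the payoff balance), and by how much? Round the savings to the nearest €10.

Option A: monthly rate = 7.75%/12 = 0.0064583; payment = 282,000 × 0.0064583 / (1 − (1+0.0064583)^−120) = €3,384.30.
Option B: monthly rate = 7.6%/12 = 0.0063333; payment = 282,000 × 0.0063333 / (1 − (1+0.0063333)^−84) = €4,339.32.
Over 12 months: Option A costs 12 × €3,384.30 + €3,600.00 = €44,211.60; Option B costs 12 × €4,339.32 + €2,600.00 = €54,671.84.
Option A is cheaper by €54,671.84 − €44,211.60 = €10,460.24.

Option A by €10,460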